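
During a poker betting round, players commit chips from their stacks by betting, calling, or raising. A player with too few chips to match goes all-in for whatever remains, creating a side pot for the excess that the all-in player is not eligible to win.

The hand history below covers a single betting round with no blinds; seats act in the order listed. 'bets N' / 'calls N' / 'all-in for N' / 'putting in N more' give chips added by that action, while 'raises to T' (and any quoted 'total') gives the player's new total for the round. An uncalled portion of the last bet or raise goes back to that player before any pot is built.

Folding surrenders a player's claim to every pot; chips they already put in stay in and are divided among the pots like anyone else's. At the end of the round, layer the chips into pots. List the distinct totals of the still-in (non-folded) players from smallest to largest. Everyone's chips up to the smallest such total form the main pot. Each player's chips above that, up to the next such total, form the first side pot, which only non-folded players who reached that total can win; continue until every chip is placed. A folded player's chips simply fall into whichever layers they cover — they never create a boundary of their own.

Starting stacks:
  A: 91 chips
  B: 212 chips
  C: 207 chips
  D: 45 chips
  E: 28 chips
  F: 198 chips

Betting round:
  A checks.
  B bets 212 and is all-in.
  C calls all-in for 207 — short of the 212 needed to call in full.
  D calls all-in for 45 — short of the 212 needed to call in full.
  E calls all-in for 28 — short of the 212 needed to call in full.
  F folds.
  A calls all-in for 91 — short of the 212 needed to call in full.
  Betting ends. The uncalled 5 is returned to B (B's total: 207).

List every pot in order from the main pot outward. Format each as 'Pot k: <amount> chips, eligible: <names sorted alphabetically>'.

Contributions (after 5 returned to B): A=91, B=207, C=207, D=45, E=28
Folded: F
Pot levels (distinct totals of non-folded players): 28, 45, 91, 207
Layer 1-28: 28 each from A, B, C, D, E = 28*5 = 140 chips; eligible A, B, C, D, E
Layer 29-45: 17 each from A, B, C, D = 17*4 = 68 chips; eligible A, B, C, D
Layer 46-91: 46 each from A, B, C = 46*3 = 138 chips; eligible A, B, C
Layer 92-207: 116 each from B, C = 116*2 = 232 chips; eligible B, C

Pot 1: 140 chips, eligible: A, B, C, D, E
Pot 2: 68 chips, eligible: A, B, C, D
Pot 3: 138 chips, eligible: A, B, C
Pot 4: 232 chips, eligible: B, C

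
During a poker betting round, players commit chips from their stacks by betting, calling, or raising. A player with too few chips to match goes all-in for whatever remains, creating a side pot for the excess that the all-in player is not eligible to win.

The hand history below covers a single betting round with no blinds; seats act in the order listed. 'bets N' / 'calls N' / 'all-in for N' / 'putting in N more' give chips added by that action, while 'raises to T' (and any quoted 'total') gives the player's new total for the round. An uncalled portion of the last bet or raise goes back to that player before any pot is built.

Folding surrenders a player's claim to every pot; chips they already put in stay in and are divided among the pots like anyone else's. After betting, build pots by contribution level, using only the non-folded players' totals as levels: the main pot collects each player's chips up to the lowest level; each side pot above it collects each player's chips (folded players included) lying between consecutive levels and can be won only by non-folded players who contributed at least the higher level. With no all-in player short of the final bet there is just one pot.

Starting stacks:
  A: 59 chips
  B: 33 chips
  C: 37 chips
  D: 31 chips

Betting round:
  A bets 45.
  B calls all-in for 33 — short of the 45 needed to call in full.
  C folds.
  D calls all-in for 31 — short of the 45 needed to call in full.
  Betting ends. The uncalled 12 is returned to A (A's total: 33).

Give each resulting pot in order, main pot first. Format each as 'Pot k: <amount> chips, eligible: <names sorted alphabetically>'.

Contributions (after 12 returned to A): A=33, B=33, D=31
Folded: C
Pot levels (distinct totals of non-folded players): 31, 33
Layer 1-31: 31 each from A, B, D = 31*3 = 93 chips; eligible A, B, D
Layer 32-33: 2 each from A, B = 2*2 = 4 chips; eligible A, B

Pot 1: 93 chips, eligible: A, B, D
Pot 2: 4 chips, eligible: A, B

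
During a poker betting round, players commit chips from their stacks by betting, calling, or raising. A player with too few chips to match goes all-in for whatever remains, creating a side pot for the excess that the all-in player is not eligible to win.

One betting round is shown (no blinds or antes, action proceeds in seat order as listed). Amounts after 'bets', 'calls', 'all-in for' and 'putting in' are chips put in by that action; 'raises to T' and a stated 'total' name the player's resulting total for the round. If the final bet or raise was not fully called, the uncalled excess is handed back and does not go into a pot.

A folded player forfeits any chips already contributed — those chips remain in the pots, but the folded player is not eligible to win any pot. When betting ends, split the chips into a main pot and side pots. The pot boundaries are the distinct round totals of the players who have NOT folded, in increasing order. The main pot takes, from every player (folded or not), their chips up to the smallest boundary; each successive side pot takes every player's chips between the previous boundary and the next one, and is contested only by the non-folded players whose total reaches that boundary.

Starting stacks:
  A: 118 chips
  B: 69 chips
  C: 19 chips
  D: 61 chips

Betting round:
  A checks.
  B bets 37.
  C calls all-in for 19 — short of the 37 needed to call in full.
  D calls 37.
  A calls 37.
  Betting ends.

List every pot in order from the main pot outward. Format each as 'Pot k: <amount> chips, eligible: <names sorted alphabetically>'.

Contributions: A=37, B=37, C=19, D=37
Pot levels (distinct totals of non-folded players): 19, 37
Layer 1-19: 19 each from A, B, C, D = 19*4 = 76 chips; eligible A, B, C, D
Layer 20-37: 18 each from A, B, D = 18*3 = 54 chips; eligible A, B, D

Pot 1: 76 chips, eligible: A, B, C, D
Pot 2: 54 chips, eligible: A, B, D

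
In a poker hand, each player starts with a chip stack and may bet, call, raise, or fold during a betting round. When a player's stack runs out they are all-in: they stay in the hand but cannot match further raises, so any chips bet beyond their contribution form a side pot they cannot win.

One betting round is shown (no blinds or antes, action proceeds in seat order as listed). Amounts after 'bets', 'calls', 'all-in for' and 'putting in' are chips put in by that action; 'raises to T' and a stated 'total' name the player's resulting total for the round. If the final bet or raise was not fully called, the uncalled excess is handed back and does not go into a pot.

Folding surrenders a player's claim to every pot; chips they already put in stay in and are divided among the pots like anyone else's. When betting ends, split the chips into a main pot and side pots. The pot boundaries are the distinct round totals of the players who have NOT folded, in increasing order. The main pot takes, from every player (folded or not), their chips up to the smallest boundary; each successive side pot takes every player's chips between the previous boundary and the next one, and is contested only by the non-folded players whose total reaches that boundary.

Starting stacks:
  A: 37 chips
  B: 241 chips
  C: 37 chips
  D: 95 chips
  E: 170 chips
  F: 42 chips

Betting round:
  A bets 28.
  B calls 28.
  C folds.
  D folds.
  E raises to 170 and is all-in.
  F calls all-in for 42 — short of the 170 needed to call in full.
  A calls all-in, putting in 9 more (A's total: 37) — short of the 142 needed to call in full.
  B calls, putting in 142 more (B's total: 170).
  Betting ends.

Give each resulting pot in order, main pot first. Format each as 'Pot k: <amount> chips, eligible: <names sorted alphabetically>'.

Pot 1: 148 chips, eligible: A, B, E, F
Pot 2: 15 chips, eligible: B, E, F
Pot 3: 256 chips, eligible: B, E

Derivation:
Contributions: A=37, B=170, E=170, F=42
Folded: C, D
Pot levels (distinct totals of non-folded players): 37, 42, 170
Layer 1-37: 37 each from A, B, E, F = 37*4 = 148 chips; eligible A, B, E, F
Layer 38-42: 5 each from B, E, F = 5*3 = 15 chips; eligible B, E, F
Layer 43-170: 128 each from B, E = 128*2 = 256 chips; eligible B, E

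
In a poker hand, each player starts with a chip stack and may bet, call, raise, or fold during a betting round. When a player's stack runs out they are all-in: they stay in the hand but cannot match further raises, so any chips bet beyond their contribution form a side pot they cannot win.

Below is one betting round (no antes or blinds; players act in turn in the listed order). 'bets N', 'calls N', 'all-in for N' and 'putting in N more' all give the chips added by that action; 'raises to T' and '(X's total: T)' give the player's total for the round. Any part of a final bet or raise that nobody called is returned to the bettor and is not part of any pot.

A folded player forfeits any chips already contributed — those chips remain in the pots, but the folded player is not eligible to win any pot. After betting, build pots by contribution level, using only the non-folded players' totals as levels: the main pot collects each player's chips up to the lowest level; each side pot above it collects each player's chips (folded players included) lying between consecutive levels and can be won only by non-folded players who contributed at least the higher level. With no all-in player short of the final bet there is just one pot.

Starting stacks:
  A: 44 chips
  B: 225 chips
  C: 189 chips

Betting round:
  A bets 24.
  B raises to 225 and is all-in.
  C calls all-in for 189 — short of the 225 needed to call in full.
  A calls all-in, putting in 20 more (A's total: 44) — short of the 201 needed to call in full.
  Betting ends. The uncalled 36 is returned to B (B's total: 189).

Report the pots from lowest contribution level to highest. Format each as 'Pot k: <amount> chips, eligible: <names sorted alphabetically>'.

Pot 1: 132 chips, eligible: A, B, C
Pot 2: 290 chips, eligible: B, C

Derivation:
Contributions (after 36 returned to B): A=44, B=189, C=189
Pot levels (distinct totals of non-folded players): 44, 189
Layer 1-44: 44 each from A, B, C = 44*3 = 132 chips; eligible A, B, C
Layer 45-189: 145 each from B, C = 145*2 = 290 chips; eligible B, C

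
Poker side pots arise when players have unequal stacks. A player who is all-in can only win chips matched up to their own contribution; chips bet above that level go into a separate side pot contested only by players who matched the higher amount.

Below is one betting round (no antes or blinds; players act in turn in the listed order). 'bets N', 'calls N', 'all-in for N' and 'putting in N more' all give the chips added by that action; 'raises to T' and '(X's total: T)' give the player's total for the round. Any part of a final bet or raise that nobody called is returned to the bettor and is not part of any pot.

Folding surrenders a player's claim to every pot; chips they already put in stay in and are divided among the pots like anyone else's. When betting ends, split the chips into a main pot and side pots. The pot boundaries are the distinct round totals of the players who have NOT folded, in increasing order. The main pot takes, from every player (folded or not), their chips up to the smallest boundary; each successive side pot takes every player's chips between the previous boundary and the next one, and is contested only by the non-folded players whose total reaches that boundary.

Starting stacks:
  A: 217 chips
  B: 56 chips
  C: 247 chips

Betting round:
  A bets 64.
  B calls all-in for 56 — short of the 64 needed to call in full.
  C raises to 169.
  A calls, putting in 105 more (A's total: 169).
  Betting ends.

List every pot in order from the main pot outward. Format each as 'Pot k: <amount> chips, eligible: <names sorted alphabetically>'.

Pot 1: 168 chips, eligible: A, B, C
Pot 2: 226 chips, eligible: A, C

Derivation:
Contributions: A=169, B=56, C=169
Pot levels (distinct totals of non-folded players): 56, 169
Layer 1-56: 56 each from A, B, C = 56*3 = 168 chips; eligible A, B, C
Layer 57-169: 113 each from A, C = 113*2 = 226 chips; eligible A, C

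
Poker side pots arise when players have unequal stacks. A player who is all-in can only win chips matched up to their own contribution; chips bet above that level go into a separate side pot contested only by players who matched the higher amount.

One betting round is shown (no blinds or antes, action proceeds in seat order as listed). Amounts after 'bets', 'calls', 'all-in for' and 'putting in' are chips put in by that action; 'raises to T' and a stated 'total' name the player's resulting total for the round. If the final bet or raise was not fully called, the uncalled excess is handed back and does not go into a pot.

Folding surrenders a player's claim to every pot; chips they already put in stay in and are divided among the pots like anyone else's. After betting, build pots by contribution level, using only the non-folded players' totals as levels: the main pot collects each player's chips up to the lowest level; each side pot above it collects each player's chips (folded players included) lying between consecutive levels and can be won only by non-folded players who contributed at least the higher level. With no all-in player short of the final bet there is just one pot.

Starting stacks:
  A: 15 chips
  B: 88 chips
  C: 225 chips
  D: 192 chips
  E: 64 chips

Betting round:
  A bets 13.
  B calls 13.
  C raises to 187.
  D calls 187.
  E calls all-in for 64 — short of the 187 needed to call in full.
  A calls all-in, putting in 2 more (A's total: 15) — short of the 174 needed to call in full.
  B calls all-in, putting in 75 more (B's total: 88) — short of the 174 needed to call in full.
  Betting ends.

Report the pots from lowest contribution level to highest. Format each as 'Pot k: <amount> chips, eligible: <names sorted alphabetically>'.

Pot 1: 75 chips, eligible: A, B, C, D, E
Pot 2: 196 chips, eligible: B, C, D, E
Pot 3: 72 chips, eligible: B, C, D
Pot 4: 198 chips, eligible: C, D

Derivation:
Contributions: A=15, B=88, C=187, D=187, E=64
Pot levels (distinct totals of non-folded players): 15, 64, 88, 187
Layer 1-15: 15 each from A, B, C, D, E = 15*5 = 75 chips; eligible A, B, C, D, E
Layer 16-64: 49 each from B, C, D, E = 49*4 = 196 chips; eligible B, C, D, E
Layer 65-88: 24 each from B, C, D = 24*3 = 72 chips; eligible B, C, D
Layer 89-187: 99 each from C, D = 99*2 = 198 chips; eligible C, D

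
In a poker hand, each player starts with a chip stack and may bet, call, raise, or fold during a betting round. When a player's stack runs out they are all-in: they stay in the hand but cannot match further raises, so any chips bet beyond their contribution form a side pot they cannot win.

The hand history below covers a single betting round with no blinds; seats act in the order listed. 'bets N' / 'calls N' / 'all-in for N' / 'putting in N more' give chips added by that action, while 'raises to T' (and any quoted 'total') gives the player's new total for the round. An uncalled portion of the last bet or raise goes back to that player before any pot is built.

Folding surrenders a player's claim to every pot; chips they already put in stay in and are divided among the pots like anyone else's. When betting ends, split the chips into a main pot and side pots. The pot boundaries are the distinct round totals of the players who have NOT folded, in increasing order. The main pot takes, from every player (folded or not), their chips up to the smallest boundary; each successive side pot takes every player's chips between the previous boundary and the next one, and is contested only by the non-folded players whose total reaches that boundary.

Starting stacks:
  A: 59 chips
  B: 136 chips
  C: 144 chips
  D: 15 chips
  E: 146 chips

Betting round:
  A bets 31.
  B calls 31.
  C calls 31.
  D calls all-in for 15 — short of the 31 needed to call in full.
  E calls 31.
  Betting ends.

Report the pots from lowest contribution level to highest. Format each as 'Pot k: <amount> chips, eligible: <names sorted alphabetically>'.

Pot 1: 75 chips, eligible: A, B, C, D, E
Pot 2: 64 chips, eligible: A, B, C, E

Derivation:
Contributions: A=31, B=31, C=31, D=15, E=31
Pot levels (distinct totals of non-folded players): 15, 31
Layer 1-15: 15 each from A, B, C, D, E = 15*5 = 75 chips; eligible A, B, C, D, E
Layer 16-31: 16 each from A, B, C, E = 16*4 = 64 chips; eligible A, B, C, E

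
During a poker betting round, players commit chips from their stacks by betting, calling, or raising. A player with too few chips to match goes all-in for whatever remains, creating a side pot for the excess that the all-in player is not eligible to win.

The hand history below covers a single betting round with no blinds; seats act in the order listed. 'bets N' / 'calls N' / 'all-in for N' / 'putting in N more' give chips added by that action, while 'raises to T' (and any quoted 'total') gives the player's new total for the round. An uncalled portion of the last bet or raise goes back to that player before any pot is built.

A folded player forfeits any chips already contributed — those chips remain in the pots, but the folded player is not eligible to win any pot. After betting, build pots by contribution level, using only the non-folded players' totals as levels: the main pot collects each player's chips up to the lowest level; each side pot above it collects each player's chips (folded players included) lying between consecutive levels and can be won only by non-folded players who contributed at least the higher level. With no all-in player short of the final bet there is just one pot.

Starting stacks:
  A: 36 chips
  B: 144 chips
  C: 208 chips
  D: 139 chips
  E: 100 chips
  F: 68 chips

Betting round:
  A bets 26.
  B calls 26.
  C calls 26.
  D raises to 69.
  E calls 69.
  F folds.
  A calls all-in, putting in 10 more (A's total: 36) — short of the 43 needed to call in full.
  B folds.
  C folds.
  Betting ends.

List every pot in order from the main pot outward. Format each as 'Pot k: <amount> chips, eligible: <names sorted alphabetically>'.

Contributions: A=36, B=26, C=26, D=69, E=69
Folded: B, C, F
Pot levels (distinct totals of non-folded players): 36, 69
Layer 1-36: A 36 + B 26 + C 26 + D 36 + E 36 = 160 chips; eligible A, D, E
Layer 37-69: 33 each from D, E = 33*2 = 66 chips; eligible D, E

Pot 1: 160 chips, eligible: A, D, E
Pot 2: 66 chips, eligible: D, E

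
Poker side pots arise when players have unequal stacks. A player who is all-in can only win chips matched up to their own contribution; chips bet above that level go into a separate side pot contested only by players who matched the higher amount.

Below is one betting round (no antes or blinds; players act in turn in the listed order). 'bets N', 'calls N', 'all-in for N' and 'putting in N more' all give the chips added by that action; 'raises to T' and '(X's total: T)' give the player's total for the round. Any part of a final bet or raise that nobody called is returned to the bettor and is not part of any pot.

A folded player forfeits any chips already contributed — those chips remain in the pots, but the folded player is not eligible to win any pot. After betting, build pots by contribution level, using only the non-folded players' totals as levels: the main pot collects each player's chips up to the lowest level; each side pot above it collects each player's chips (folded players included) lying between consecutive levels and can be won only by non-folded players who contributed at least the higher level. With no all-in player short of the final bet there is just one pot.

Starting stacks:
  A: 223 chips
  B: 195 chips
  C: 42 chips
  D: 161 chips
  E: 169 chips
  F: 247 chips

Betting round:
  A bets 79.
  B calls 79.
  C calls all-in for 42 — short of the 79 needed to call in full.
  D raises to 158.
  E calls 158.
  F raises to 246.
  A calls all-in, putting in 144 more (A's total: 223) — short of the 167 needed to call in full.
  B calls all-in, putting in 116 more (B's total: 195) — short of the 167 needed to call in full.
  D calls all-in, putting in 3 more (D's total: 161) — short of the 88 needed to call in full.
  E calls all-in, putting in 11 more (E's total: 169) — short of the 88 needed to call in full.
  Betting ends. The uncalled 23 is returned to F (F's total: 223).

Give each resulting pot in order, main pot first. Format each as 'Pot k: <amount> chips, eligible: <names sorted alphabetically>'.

Pot 1: 252 chips, eligible: A, B, C, D, E, F
Pot 2: 595 chips, eligible: A, B, D, E, F
Pot 3: 32 chips, eligible: A, B, E, F
Pot 4: 78 chips, eligible: A, B, F
Pot 5: 56 chips, eligible: A, F

Derivation:
Contributions (after 23 returned to F): A=223, B=195, C=42, D=161, E=169, F=223
Pot levels (distinct totals of non-folded players): 42, 161, 169, 195, 223
Layer 1-42: 42 each from A, B, C, D, E, F = 42*6 = 252 chips; eligible A, B, C, D, E, F
Layer 43-161: 119 each from A, B, D, E, F = 119*5 = 595 chips; eligible A, B, D, E, F
Layer 162-169: 8 each from A, B, E, F = 8*4 = 32 chips; eligible A, B, E, F
Layer 170-195: 26 each from A, B, F = 26*3 = 78 chips; eligible A, B, F
Layer 196-223: 28 each from A, F = 28*2 = 56 chips; eligible A, F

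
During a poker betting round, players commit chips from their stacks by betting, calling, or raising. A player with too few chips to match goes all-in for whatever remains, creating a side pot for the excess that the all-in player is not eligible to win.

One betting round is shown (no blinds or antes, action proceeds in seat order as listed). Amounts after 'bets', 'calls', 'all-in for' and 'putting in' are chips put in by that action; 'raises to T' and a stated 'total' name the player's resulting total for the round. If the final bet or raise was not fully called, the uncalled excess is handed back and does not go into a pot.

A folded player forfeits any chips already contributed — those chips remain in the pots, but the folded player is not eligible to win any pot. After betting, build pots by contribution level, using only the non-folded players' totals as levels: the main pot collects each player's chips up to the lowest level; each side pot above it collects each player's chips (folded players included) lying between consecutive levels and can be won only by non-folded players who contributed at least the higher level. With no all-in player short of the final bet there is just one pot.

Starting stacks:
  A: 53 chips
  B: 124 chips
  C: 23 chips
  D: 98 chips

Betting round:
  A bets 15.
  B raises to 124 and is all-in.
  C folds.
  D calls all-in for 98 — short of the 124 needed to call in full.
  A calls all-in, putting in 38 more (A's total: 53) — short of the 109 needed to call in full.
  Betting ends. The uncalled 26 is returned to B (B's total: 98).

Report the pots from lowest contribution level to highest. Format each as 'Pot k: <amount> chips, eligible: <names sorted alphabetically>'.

Contributions (after 26 returned to B): A=53, B=98, D=98
Folded: C
Pot levels (distinct totals of non-folded players): 53, 98
Layer 1-53: 53 each from A, B, D = 53*3 = 159 chips; eligible A, B, D
Layer 54-98: 45 each from B, D = 45*2 = 90 chips; eligible B, D

Pot 1: 159 chips, eligible: A, B, D
Pot 2: 90 chips, eligible: B, D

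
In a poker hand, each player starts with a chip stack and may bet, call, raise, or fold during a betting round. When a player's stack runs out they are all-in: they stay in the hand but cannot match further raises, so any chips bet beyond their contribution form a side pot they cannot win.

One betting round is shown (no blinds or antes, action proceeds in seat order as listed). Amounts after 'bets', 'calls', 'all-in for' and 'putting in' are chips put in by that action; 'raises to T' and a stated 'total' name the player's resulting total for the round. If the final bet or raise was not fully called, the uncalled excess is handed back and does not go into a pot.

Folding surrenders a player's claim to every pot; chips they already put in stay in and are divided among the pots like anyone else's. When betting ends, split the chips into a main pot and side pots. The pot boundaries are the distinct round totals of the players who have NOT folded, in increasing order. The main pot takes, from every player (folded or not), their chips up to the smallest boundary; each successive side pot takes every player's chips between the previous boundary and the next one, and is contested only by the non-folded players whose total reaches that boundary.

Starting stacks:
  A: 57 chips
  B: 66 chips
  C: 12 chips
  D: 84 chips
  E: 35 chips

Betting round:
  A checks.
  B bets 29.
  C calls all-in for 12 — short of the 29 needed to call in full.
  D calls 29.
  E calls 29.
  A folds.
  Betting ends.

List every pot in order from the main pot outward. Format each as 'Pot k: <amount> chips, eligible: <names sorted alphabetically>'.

Contributions: B=29, C=12, D=29, E=29
Folded: A
Pot levels (distinct totals of non-folded players): 12, 29
Layer 1-12: 12 each from B, C, D, E = 12*4 = 48 chips; eligible B, C, D, E
Layer 13-29: 17 each from B, D, E = 17*3 = 51 chips; eligible B, D, E

Pot 1: 48 chips, eligible: B, C, D, E
Pot 2: 51 chips, eligible: B, D, E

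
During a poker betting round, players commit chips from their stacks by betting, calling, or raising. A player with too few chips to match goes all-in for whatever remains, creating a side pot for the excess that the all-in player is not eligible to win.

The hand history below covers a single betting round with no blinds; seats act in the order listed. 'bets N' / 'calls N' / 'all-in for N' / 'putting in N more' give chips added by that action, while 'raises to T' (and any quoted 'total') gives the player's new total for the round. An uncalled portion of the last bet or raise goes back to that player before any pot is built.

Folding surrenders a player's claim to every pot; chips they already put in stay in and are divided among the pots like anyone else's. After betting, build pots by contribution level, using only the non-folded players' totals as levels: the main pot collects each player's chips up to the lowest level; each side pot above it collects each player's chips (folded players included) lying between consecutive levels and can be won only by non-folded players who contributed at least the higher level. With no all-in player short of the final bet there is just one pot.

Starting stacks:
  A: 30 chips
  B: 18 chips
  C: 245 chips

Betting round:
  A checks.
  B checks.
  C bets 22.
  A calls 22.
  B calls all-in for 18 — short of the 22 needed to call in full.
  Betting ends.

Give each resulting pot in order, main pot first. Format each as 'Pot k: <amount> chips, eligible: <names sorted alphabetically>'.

Contributions: A=22, B=18, C=22
Pot levels (distinct totals of non-folded players): 18, 22
Layer 1-18: 18 each from A, B, C = 18*3 = 54 chips; eligible A, B, C
Layer 19-22: 4 each from A, C = 4*2 = 8 chips; eligible A, C

Pot 1: 54 chips, eligible: A, B, C
Pot 2: 8 chips, eligible: A, C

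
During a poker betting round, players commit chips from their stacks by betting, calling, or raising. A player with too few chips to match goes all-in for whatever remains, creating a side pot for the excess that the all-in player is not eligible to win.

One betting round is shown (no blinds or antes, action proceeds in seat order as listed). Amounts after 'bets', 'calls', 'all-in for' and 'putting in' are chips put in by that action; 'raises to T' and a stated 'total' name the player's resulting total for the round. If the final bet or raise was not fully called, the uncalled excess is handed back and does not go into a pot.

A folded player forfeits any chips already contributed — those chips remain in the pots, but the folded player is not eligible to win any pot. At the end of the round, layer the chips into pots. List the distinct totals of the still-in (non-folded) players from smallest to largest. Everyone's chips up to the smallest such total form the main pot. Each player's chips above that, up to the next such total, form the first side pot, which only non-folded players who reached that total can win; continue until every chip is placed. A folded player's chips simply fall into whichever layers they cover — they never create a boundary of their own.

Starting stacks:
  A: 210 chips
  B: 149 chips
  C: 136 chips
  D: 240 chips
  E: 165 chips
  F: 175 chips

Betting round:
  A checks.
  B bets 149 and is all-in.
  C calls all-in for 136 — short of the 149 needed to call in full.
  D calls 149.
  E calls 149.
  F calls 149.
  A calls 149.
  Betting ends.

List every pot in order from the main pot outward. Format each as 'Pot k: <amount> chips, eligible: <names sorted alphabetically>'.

Pot 1: 816 chips, eligible: A, B, C, D, E, F
Pot 2: 65 chips, eligible: A, B, D, E, F

Derivation:
Contributions: A=149, B=149, C=136, D=149, E=149, F=149
Pot levels (distinct totals of non-folded players): 136, 149
Layer 1-136: 136 each from A, B, C, D, E, F = 136*6 = 816 chips; eligible A, B, C, D, E, F
Layer 137-149: 13 each from A, B, D, E, F = 13*5 = 65 chips; eligible A, B, D, E, F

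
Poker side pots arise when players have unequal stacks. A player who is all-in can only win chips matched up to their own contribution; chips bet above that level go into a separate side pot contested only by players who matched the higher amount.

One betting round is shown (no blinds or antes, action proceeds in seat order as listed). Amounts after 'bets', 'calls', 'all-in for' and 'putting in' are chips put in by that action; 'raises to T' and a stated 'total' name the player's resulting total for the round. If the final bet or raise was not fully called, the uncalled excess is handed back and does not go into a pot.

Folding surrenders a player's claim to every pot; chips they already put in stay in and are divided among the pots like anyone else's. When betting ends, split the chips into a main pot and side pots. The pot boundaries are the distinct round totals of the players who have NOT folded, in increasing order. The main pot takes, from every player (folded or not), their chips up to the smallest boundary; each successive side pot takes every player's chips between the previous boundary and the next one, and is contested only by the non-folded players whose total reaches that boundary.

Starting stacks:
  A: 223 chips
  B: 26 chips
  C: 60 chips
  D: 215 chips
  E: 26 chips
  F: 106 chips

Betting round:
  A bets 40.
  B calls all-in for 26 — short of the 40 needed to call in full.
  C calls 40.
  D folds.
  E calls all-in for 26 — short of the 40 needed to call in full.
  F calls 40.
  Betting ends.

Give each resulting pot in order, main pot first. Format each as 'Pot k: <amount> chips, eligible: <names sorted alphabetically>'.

Contributions: A=40, B=26, C=40, E=26, F=40
Folded: D
Pot levels (distinct totals of non-folded players): 26, 40
Layer 1-26: 26 each from A, B, C, E, F = 26*5 = 130 chips; eligible A, B, C, E, F
Layer 27-40: 14 each from A, C, F = 14*3 = 42 chips; eligible A, C, F

Pot 1: 130 chips, eligible: A, B, C, E, F
Pot 2: 42 chips, eligible: A, C, F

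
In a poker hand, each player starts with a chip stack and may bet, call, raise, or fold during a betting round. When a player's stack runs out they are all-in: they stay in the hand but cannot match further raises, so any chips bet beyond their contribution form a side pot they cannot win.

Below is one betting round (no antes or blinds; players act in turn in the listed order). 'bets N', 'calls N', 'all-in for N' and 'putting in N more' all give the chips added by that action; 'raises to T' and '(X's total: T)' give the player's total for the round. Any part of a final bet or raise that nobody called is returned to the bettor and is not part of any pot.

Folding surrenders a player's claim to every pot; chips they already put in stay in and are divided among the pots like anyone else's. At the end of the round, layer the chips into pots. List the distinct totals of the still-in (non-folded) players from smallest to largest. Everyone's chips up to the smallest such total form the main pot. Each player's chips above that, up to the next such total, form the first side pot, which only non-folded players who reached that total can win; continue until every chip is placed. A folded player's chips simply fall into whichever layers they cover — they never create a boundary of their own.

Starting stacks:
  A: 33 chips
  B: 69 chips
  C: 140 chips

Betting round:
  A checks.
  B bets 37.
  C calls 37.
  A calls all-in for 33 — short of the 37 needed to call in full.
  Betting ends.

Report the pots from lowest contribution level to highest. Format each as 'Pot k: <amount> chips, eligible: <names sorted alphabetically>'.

Pot 1: 99 chips, eligible: A, B, C
Pot 2: 8 chips, eligible: B, C

Derivation:
Contributions: A=33, B=37, C=37
Pot levels (distinct totals of non-folded players): 33, 37
Layer 1-33: 33 each from A, B, C = 33*3 = 99 chips; eligible A, B, C
Layer 34-37: 4 each from B, C = 4*2 = 8 chips; eligible B, C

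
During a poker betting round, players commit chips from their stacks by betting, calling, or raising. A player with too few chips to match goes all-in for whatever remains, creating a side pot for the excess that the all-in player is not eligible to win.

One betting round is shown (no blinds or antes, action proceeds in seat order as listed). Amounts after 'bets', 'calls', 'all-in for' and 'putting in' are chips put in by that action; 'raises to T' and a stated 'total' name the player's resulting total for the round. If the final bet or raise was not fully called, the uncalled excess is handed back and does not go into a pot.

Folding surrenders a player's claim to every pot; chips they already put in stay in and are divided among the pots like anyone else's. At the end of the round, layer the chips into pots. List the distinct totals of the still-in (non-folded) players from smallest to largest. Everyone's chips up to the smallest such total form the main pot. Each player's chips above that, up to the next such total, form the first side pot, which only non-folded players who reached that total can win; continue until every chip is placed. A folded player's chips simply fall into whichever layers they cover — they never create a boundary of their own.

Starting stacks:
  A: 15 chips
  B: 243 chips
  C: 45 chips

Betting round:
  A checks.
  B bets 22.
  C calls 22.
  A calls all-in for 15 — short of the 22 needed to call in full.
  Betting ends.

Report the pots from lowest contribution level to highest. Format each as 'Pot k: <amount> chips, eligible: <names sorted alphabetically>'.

Contributions: A=15, B=22, C=22
Pot levels (distinct totals of non-folded players): 15, 22
Layer 1-15: 15 each from A, B, C = 15*3 = 45 chips; eligible A, B, C
Layer 16-22: 7 each from B, C = 7*2 = 14 chips; eligible B, C

Pot 1: 45 chips, eligible: A, B, C
Pot 2: 14 chips, eligible: B, C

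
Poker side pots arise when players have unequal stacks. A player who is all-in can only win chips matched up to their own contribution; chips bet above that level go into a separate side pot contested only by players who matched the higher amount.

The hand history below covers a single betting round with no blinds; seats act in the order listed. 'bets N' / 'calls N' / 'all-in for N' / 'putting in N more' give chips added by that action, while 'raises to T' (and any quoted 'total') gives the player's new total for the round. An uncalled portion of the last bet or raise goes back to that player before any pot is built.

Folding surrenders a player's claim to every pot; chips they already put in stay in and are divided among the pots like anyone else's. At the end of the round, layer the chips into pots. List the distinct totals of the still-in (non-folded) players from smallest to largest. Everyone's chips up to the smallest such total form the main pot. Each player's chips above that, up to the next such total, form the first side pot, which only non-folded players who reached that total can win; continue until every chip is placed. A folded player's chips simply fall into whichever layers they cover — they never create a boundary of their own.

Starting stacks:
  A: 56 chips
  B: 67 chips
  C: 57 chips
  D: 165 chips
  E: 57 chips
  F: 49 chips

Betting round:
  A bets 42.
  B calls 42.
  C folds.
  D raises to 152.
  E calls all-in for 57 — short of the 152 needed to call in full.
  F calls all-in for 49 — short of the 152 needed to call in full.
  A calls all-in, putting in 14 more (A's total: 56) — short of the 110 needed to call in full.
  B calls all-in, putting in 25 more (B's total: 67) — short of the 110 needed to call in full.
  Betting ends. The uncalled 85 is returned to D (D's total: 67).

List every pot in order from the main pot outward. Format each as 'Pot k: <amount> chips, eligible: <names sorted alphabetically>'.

Contributions (after 85 returned to D): A=56, B=67, D=67, E=57, F=49
Folded: C
Pot levels (distinct totals of non-folded players): 49, 56, 57, 67
Layer 1-49: 49 each from A, B, D, E, F = 49*5 = 245 chips; eligible A, B, D, E, F
Layer 50-56: 7 each from A, B, D, E = 7*4 = 28 chips; eligible A, B, D, E
Layer 57-57: 1 each from B, D, E = 1*3 = 3 chips; eligible B, D, E
Layer 58-67: 10 each from B, D = 10*2 = 20 chips; eligible B, D

Pot 1: 245 chips, eligible: A, B, D, E, F
Pot 2: 28 chips, eligible: A, B, D, E
Pot 3: 3 chips, eligible: B, D, E
Pot 4: 20 chips, eligible: B, D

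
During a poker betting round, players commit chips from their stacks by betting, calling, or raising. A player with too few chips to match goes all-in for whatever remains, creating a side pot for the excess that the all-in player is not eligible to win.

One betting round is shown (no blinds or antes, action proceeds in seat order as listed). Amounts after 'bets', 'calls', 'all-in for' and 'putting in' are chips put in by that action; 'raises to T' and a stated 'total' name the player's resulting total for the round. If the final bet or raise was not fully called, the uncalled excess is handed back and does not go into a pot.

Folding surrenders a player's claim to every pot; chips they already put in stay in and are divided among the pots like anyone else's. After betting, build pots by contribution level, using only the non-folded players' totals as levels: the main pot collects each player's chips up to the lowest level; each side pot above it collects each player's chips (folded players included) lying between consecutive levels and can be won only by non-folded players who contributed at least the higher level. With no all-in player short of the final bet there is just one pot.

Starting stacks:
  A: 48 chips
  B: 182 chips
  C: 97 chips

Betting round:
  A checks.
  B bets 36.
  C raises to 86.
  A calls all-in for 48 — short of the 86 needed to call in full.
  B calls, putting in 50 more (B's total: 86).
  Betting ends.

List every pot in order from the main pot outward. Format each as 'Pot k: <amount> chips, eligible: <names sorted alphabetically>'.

Contributions: A=48, B=86, C=86
Pot levels (distinct totals of non-folded players): 48, 86
Layer 1-48: 48 each from A, B, C = 48*3 = 144 chips; eligible A, B, C
Layer 49-86: 38 each from B, C = 38*2 = 76 chips; eligible B, C

Pot 1: 144 chips, eligible: A, B, C
Pot 2: 76 chips, eligible: B, C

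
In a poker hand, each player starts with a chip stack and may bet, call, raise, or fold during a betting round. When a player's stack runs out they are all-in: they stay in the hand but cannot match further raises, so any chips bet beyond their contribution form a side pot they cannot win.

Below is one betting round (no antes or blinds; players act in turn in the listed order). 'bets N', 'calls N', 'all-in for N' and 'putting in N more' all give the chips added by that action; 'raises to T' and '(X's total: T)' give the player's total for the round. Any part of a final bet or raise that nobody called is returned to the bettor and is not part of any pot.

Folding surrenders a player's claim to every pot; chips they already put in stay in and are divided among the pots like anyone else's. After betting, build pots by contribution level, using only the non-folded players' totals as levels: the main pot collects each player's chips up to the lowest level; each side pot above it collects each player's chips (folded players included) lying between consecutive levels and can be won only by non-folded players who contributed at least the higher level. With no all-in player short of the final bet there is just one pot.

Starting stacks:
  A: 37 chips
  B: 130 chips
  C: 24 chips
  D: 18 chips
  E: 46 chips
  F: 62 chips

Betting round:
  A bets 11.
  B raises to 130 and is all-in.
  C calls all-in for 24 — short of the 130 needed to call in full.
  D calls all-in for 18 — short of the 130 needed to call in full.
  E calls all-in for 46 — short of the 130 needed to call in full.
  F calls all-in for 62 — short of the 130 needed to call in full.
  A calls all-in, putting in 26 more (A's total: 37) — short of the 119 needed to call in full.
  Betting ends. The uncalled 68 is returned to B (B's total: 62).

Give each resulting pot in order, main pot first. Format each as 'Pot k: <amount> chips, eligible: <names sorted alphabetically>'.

Pot 1: 108 chips, eligible: A, B, C, D, E, F
Pot 2: 30 chips, eligible: A, B, C, E, F
Pot 3: 52 chips, eligible: A, B, E, F
Pot 4: 27 chips, eligible: B, E, F
Pot 5: 32 chips, eligible: B, F

Derivation:
Contributions (after 68 returned to B): A=37, B=62, C=24, D=18, E=46, F=62
Pot levels (distinct totals of non-folded players): 18, 24, 37, 46, 62
Layer 1-18: 18 each from A, B, C, D, E, F = 18*6 = 108 chips; eligible A, B, C, D, E, F
Layer 19-24: 6 each from A, B, C, E, F = 6*5 = 30 chips; eligible A, B, C, E, F
Layer 25-37: 13 each from A, B, E, F = 13*4 = 52 chips; eligible A, B, E, F
Layer 38-46: 9 each from B, E, F = 9*3 = 27 chips; eligible B, E, F
Layer 47-62: 16 each from B, F = 16*2 = 32 chips; eligible B, F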